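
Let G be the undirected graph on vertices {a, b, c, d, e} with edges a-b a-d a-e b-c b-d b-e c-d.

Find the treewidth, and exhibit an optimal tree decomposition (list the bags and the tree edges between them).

Treewidth 2.
One such decomposition:
Bags: B1 = {a, b, e}  B2 = {a, b, d}  B3 = {b, c, d}
Tree: B1–B2, B2–B3

Every bag has size at most 3, so the width is 3 − 1 = 2 and tw(G) ≤ 2. On the other hand G contains the 3-clique {b, c, d}. A clique must lie in a single bag of any decomposition, so no decomposition can have width below 2. The upper and lower bounds meet at 2, so that is the treewidth.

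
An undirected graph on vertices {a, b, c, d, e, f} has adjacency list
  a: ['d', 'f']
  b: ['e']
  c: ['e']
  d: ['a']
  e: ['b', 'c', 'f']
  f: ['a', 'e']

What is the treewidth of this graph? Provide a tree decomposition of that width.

Treewidth 1.
One optimal decomposition is:
Bags: B1 = {a, d}  B2 = {a, f}  B3 = {e, f}  B4 = {c, e}  B5 = {b, e}
Tree: B1–B2, B2–B3, B3–B4, B4–B5

The largest bag has 2 vertices, giving width 1; this decomposition certifies tw(G) ≤ 1. Any graph with an edge has treewidth ≥ 1, and G has the edge d–a. Hence tw(G) = 1 exactly.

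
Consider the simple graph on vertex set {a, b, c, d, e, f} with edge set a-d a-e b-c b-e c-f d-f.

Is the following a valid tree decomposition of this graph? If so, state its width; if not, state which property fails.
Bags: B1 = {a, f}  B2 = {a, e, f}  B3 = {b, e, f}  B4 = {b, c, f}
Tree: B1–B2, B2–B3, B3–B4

No — vertex d appears in no bag.

A tree decomposition must satisfy three properties: every vertex lies in some bag; for every edge, both endpoints lie together in some bag; and for every vertex, the bags containing it form a connected subtree. Here vertex d appears in no bag, so the decomposition is invalid.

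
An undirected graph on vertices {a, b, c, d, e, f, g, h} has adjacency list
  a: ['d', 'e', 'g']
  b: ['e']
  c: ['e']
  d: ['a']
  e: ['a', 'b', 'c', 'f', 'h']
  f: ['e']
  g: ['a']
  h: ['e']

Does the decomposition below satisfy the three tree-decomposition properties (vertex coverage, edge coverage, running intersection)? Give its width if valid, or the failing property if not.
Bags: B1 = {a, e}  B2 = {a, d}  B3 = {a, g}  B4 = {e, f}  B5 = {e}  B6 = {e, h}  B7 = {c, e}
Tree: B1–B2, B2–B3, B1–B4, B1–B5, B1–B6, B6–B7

No — vertex b appears in no bag.

A tree decomposition must satisfy three properties: every vertex lies in some bag; for every edge, both endpoints lie together in some bag; and for every vertex, the bags containing it form a connected subtree. Here vertex b appears in no bag, so the decomposition is invalid.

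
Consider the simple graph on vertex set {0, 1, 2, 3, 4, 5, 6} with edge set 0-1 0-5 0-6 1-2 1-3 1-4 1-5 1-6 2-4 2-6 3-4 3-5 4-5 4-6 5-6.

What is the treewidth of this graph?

A width-3 tree decomposition is:
Bags: B1 = {1, 3, 4, 5}  B2 = {1, 4, 5, 6}  B3 = {0, 1, 5, 6}  B4 = {1, 2, 4, 6}
Tree: B1–B2, B2–B3, B2–B4
Every bag has size at most 4, so the width is 4 − 1 = 3 and tw(G) ≤ 3. Conversely, {0, 1, 5, 6} is a clique of size 4, and the vertices of any clique must share a bag in every tree decomposition; so some bag has ≥ 4 vertices and tw(G) ≥ 3. Combining the bounds, tw(G) = 3.

3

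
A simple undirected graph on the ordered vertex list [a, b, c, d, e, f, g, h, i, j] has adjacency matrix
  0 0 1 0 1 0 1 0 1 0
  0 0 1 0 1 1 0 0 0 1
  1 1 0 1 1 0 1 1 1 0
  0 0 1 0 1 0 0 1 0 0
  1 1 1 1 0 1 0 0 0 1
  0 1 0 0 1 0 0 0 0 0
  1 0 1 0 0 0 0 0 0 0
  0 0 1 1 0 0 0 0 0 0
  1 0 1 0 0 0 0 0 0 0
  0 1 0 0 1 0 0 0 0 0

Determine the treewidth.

2

A width-2 tree decomposition is:
Bags: B1 = {a, c, e}  B2 = {b, c, e}  B3 = {a, c, g}  B4 = {b, e, j}  B5 = {c, d, e}  B6 = {c, d, h}  B7 = {a, c, i}  B8 = {b, e, f}
Tree: B1–B2, B1–B3, B2–B4, B2–B5, B5–B6, B1–B7, B2–B8
Every bag has size at most 3, so the width is 3 − 1 = 2 and tw(G) ≤ 2. On the other hand G contains the 3-clique {b, e, j}. A clique must lie in a single bag of any decomposition, so no decomposition can have width below 2. Hence tw(G) = 2 exactly.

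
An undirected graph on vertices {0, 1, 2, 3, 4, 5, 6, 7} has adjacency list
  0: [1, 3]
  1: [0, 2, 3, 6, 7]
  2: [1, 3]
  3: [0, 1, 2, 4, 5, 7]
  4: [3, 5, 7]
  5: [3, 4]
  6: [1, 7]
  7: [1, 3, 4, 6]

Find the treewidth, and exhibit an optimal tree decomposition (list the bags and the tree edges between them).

Treewidth 2.
Bags: B1 = {1, 6, 7}  B2 = {1, 3, 7}  B3 = {3, 4, 7}  B4 = {3, 4, 5}  B5 = {0, 1, 3}  B6 = {1, 2, 3}
Tree: B1–B2, B2–B3, B3–B4, B2–B5, B5–B6

Each bag holds 3 vertices, so the decomposition has width 2, which upper-bounds the treewidth. For the lower bound, the 3 vertices {0, 1, 3} are pairwise adjacent, and any tree decomposition puts a clique entirely inside one bag — forcing width ≥ 2. The upper and lower bounds meet at 2, so that is the treewidth.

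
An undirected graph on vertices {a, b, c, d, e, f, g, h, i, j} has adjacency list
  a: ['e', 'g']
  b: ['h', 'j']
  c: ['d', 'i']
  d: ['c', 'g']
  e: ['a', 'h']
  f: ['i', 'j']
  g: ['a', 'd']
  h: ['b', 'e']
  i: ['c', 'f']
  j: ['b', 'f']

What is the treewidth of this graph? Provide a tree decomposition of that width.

Treewidth 2.
One optimal decomposition is:
Bags: B1 = {c, d, i}  B2 = {d, f, i}  B3 = {d, f, j}  B4 = {b, d, j}  B5 = {b, d, h}  B6 = {d, e, h}  B7 = {a, d, e}  B8 = {a, d, g}
Tree: B1–B2, B2–B3, B3–B4, B4–B5, B5–B6, B6–B7, B7–B8

Each bag holds 3 vertices, so the decomposition has width 2, which upper-bounds the treewidth. For the lower bound, G contains the cycle d–c–i–f–j–b–h–e–a–g–d, so G is not a forest; only forests have treewidth ≤ 1, hence tw(G) ≥ 2. Combining the bounds, tw(G) = 2.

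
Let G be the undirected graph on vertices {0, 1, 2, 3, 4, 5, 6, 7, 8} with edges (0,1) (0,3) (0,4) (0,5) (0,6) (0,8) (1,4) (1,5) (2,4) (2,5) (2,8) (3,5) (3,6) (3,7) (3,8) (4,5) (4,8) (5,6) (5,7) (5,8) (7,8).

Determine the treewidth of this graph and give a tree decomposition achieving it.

The largest bag has 4 vertices, giving width 3; this decomposition certifies tw(G) ≤ 3. Conversely, {0, 1, 4, 5} is a clique of size 4, and the vertices of any clique must share a bag in every tree decomposition; so some bag has ≥ 4 vertices and tw(G) ≥ 3. Therefore the treewidth is 3.

Treewidth 3.
Bags: B1 = {0, 4, 5, 8}  B2 = {0, 3, 5, 8}  B3 = {2, 4, 5, 8}  B4 = {0, 1, 4, 5}  B5 = {3, 5, 7, 8}  B6 = {0, 3, 5, 6}
Tree: B1–B2, B1–B3, B1–B4, B2–B5, B2–B6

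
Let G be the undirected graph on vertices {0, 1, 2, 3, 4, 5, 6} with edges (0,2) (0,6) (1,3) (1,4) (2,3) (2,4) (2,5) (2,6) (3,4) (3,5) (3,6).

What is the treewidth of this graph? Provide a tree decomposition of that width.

Every bag has size at most 3, so the width is 3 − 1 = 2 and tw(G) ≤ 2. On the other hand G contains the 3-clique {1, 3, 4}. A clique must lie in a single bag of any decomposition, so no decomposition can have width below 2. The upper and lower bounds meet at 2, so that is the treewidth.

Treewidth 2.
One such decomposition:
Bags: B1 = {2, 3, 6}  B2 = {0, 2, 6}  B3 = {2, 3, 5}  B4 = {2, 3, 4}  B5 = {1, 3, 4}
Tree: B1–B2, B1–B3, B1–B4, B4–B5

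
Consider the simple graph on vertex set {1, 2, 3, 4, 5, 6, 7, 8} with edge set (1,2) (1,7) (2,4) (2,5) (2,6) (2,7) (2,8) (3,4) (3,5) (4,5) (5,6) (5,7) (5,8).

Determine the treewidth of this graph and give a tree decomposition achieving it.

The largest bag has 3 vertices, giving width 2; this decomposition certifies tw(G) ≤ 2. On the other hand G contains the 3-clique {1, 2, 7}. A clique must lie in a single bag of any decomposition, so no decomposition can have width below 2. Therefore the treewidth is 2.

Treewidth 2.
Bags: B1 = {3, 4, 5}  B2 = {2, 4, 5}  B3 = {2, 5, 6}  B4 = {2, 5, 7}  B5 = {2, 5, 8}  B6 = {1, 2, 7}
Tree: B1–B2, B2–B3, B2–B4, B2–B5, B4–B6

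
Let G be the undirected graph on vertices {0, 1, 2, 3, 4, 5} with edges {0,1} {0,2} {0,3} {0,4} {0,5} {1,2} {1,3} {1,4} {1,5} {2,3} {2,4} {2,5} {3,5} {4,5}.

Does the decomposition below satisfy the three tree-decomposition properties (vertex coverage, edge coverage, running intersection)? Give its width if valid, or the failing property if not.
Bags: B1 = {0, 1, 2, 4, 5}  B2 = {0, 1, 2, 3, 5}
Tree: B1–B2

Yes; width 4.

Checking the three conditions: (i) the bags cover all of {0, 1, 2, 3, 4, 5}; (ii) for each edge, some bag contains both endpoints; (iii) the bags containing any fixed vertex form a subtree. All hold, so the decomposition is valid with width 5 − 1 = 4.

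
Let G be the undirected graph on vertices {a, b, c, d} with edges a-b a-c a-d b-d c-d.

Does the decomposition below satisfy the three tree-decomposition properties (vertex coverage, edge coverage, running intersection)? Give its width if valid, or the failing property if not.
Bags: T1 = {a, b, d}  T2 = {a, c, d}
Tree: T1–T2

Every vertex of G appears in some bag (union = {a, b, c, d}); every edge is covered by a bag; and for each vertex v the set of bags containing v is connected in the bag tree. The decomposition is therefore valid. The largest bag has 3 vertices, so the width is 2.

Yes; width 2.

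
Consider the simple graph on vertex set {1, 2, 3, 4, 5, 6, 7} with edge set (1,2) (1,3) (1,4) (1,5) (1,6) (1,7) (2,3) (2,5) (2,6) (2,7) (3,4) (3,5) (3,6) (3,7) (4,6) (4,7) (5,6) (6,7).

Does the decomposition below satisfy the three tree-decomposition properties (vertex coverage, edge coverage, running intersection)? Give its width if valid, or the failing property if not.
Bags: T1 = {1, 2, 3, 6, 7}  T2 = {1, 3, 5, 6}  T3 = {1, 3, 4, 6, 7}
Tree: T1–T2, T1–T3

No — edge (2,5) lies in no bag.

A tree decomposition must satisfy three properties: every vertex lies in some bag; for every edge, both endpoints lie together in some bag; and for every vertex, the bags containing it form a connected subtree. Here edge (2,5) lies in no bag, so the decomposition is invalid.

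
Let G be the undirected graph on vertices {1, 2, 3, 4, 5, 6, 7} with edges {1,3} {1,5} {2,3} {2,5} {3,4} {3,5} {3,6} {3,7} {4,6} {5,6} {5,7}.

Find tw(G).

2

A width-2 tree decomposition is:
Bags: B1 = {1, 3, 5}  B2 = {3, 5, 6}  B3 = {2, 3, 5}  B4 = {3, 5, 7}  B5 = {3, 4, 6}
Tree: B1–B2, B1–B3, B1–B4, B2–B5
Every bag has size at most 3, so the width is 3 − 1 = 2 and tw(G) ≤ 2. On the other hand G contains the 3-clique {3, 4, 6}. A clique must lie in a single bag of any decomposition, so no decomposition can have width below 2. Therefore the treewidth is 2.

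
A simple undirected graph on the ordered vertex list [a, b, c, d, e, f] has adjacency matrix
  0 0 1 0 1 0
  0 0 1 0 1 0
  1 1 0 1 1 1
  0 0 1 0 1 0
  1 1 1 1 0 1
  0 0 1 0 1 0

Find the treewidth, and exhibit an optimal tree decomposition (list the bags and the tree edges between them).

Treewidth 2.
One such decomposition:
Bags: B1 = {c, e, f}  B2 = {c, d, e}  B3 = {a, c, e}  B4 = {b, c, e}
Tree: B1–B2, B1–B3, B1–B4

The largest bag has 3 vertices, giving width 2; this decomposition certifies tw(G) ≤ 2. Conversely, {c, d, e} is a clique of size 3, and the vertices of any clique must share a bag in every tree decomposition; so some bag has ≥ 3 vertices and tw(G) ≥ 2. Combining the bounds, tw(G) = 2.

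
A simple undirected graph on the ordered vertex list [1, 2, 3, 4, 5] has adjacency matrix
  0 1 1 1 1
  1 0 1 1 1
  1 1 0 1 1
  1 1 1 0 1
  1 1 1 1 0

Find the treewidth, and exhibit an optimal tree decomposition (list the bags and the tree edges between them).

With just one bag of size 5, the width is 5 − 1 = 4, so tw(G) ≤ 4. On the other hand G contains the 5-clique {1, 2, 3, 4, 5}. A clique must lie in a single bag of any decomposition, so no decomposition can have width below 4. Combining the bounds, tw(G) = 4.

Treewidth 4.
One optimal decomposition is:
Bags: B1 = {1, 2, 3, 4, 5}
Tree: (single bag)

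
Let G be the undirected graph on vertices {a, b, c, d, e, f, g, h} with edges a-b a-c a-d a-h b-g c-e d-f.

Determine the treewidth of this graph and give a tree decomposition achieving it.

Each bag holds 2 vertices, so the decomposition has width 1, which upper-bounds the treewidth. Since G has at least one edge (e.g. c–a), it is not an edgeless graph, so tw(G) ≥ 1. Hence tw(G) = 1 exactly.

Treewidth 1.
One such decomposition:
Bags: B1 = {a, c}  B2 = {a, d}  B3 = {a, b}  B4 = {d, f}  B5 = {b, g}  B6 = {c, e}  B7 = {a, h}
Tree: B1–B2, B1–B3, B2–B4, B3–B5, B1–B6, B1–B7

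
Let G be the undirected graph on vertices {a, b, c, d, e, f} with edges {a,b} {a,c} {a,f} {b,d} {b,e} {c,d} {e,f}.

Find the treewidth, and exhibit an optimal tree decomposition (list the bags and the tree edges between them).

Each bag holds 3 vertices, so the decomposition has width 2, which upper-bounds the treewidth. The edges d–c–a–b–d form a cycle, so G is not a tree and its treewidth is at least 2. Combining the bounds, tw(G) = 2.

Treewidth 2.
One optimal decomposition is:
Bags: B1 = {b, c, d}  B2 = {a, b, c}  B3 = {a, b, e}  B4 = {a, e, f}
Tree: B1–B2, B2–B3, B3–B4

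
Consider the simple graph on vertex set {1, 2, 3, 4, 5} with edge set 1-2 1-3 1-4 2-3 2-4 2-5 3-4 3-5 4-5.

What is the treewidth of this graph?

3

A width-3 tree decomposition is:
Bags: B1 = {2, 3, 4, 5}  B2 = {1, 2, 3, 4}
Tree: B1–B2
The largest bag has 4 vertices, giving width 3; this decomposition certifies tw(G) ≤ 3. Conversely, {1, 2, 3, 4} is a clique of size 4, and the vertices of any clique must share a bag in every tree decomposition; so some bag has ≥ 4 vertices and tw(G) ≥ 3. The upper and lower bounds meet at 3, so that is the treewidth.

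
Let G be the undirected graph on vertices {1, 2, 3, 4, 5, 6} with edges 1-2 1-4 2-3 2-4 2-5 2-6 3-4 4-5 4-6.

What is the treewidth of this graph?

2

A width-2 tree decomposition is:
Bags: B1 = {2, 3, 4}  B2 = {1, 2, 4}  B3 = {2, 4, 5}  B4 = {2, 4, 6}
Tree: B1–B2, B2–B3, B2–B4
Every bag has size at most 3, so the width is 3 − 1 = 2 and tw(G) ≤ 2. For the lower bound, the 3 vertices {1, 2, 4} are pairwise adjacent, and any tree decomposition puts a clique entirely inside one bag — forcing width ≥ 2. Combining the bounds, tw(G) = 2.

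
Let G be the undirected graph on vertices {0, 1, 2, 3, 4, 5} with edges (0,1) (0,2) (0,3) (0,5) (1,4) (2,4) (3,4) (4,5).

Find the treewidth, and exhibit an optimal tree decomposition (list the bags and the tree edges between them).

Treewidth 2.
One such decomposition:
Bags: B1 = {0, 2, 4}  B2 = {0, 3, 4}  B3 = {0, 4, 5}  B4 = {0, 1, 4}
Tree: B1–B2, B2–B3, B3–B4

The largest bag has 3 vertices, giving width 2; this decomposition certifies tw(G) ≤ 2. Since 2–4–3–0–2 is a cycle in G, G is not acyclic. Forests are exactly the graphs of treewidth ≤ 1, so tw(G) ≥ 2. Combining the bounds, tw(G) = 2.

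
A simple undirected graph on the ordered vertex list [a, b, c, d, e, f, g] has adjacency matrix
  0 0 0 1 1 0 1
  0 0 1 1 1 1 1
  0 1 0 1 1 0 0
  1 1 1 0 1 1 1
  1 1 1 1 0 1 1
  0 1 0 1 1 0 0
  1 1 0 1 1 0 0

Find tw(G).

A width-3 tree decomposition is:
Bags: B1 = {b, d, e, g}  B2 = {a, d, e, g}  B3 = {b, d, e, f}  B4 = {b, c, d, e}
Tree: B1–B2, B1–B3, B1–B4
The largest bag has 4 vertices, giving width 3; this decomposition certifies tw(G) ≤ 3. Conversely, {a, d, e, g} is a clique of size 4, and the vertices of any clique must share a bag in every tree decomposition; so some bag has ≥ 4 vertices and tw(G) ≥ 3. Hence tw(G) = 3 exactly.

3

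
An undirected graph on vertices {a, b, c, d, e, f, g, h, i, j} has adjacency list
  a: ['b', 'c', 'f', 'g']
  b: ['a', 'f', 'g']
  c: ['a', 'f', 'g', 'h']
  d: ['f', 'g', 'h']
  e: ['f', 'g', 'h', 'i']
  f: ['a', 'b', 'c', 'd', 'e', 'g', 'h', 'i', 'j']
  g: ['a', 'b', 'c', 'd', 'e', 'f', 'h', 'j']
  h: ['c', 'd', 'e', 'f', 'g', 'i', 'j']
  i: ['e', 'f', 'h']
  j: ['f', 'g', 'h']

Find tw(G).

3

A width-3 tree decomposition is:
Bags: B1 = {e, f, g, h}  B2 = {f, g, h, j}  B3 = {c, f, g, h}  B4 = {a, c, f, g}  B5 = {d, f, g, h}  B6 = {a, b, f, g}  B7 = {e, f, h, i}
Tree: B1–B2, B1–B3, B3–B4, B3–B5, B4–B6, B1–B7
The largest bag has 4 vertices, giving width 3; this decomposition certifies tw(G) ≤ 3. On the other hand G contains the 4-clique {d, f, g, h}. A clique must lie in a single bag of any decomposition, so no decomposition can have width below 3. Hence tw(G) = 3 exactly.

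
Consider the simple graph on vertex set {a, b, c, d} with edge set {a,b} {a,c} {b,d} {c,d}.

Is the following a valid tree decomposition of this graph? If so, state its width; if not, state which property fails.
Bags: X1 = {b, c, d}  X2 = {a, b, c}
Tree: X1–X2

Yes; width 2.

Vertex coverage: the bags together contain {a, b, c, d}, the full vertex set. Edge coverage: each edge of G has both endpoints in at least one bag. Running intersection: for every vertex, the bags containing it form a connected subtree. All three properties hold, so this is a valid tree decomposition of width max|bag| − 1 = 2, and hence tw(G) ≤ 2.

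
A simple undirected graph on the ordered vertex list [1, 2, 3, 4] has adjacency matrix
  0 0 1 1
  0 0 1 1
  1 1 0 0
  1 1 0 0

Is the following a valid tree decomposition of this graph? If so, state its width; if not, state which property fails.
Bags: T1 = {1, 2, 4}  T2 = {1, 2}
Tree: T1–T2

A tree decomposition must satisfy three properties: every vertex lies in some bag; for every edge, both endpoints lie together in some bag; and for every vertex, the bags containing it form a connected subtree. Here vertex 3 appears in no bag, so the decomposition is invalid.

No — vertex 3 appears in no bag.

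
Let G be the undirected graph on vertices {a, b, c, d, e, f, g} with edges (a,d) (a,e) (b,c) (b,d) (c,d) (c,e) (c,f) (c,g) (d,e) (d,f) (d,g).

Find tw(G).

2

A width-2 tree decomposition is:
Bags: B1 = {c, d, f}  B2 = {c, d, g}  B3 = {c, d, e}  B4 = {b, c, d}  B5 = {a, d, e}
Tree: B1–B2, B2–B3, B1–B4, B3–B5
Each bag holds 3 vertices, so the decomposition has width 2, which upper-bounds the treewidth. On the other hand G contains the 3-clique {c, d, g}. A clique must lie in a single bag of any decomposition, so no decomposition can have width below 2. The upper and lower bounds meet at 2, so that is the treewidth.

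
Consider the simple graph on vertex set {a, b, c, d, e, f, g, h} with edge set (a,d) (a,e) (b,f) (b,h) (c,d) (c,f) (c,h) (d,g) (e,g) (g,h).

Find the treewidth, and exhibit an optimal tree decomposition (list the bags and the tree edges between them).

Treewidth 2.
Bags: B1 = {a, e, g}  B2 = {a, d, g}  B3 = {d, g, h}  B4 = {c, d, h}  B5 = {b, c, h}  B6 = {b, c, f}
Tree: B1–B2, B2–B3, B3–B4, B4–B5, B5–B6

Every bag has size at most 3, so the width is 3 − 1 = 2 and tw(G) ≤ 2. Since e–a–d–g–e is a cycle in G, G is not acyclic. Forests are exactly the graphs of treewidth ≤ 1, so tw(G) ≥ 2. Therefore the treewidth is 2.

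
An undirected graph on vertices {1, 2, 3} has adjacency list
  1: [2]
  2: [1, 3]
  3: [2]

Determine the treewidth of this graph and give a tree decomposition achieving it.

Treewidth 1.
One optimal decomposition is:
Bags: B1 = {2, 3}  B2 = {1, 2}
Tree: B1–B2

The largest bag has 2 vertices, giving width 1; this decomposition certifies tw(G) ≤ 1. G has an edge, so its treewidth is at least 1. Hence tw(G) = 1 exactly.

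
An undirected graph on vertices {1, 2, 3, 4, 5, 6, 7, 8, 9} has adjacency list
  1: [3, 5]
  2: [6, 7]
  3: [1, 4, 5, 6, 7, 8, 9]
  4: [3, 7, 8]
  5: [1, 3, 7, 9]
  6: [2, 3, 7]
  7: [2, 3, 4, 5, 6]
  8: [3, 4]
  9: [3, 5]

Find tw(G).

A width-2 tree decomposition is:
Bags: B1 = {3, 6, 7}  B2 = {2, 6, 7}  B3 = {3, 4, 7}  B4 = {3, 4, 8}  B5 = {3, 5, 7}  B6 = {1, 3, 5}  B7 = {3, 5, 9}
Tree: B1–B2, B1–B3, B3–B4, B1–B5, B5–B6, B5–B7
The largest bag has 3 vertices, giving width 2; this decomposition certifies tw(G) ≤ 2. Conversely, {2, 6, 7} is a clique of size 3, and the vertices of any clique must share a bag in every tree decomposition; so some bag has ≥ 3 vertices and tw(G) ≥ 2. The upper and lower bounds meet at 2, so that is the treewidth.

2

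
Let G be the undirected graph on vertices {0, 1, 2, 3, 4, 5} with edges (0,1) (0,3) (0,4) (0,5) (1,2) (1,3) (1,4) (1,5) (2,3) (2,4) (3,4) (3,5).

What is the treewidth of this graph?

A width-3 tree decomposition is:
Bags: B1 = {1, 2, 3, 4}  B2 = {0, 1, 3, 4}  B3 = {0, 1, 3, 5}
Tree: B1–B2, B2–B3
The largest bag has 4 vertices, giving width 3; this decomposition certifies tw(G) ≤ 3. For the lower bound, the 4 vertices {0, 1, 3, 4} are pairwise adjacent, and any tree decomposition puts a clique entirely inside one bag — forcing width ≥ 3. Combining the bounds, tw(G) = 3.

3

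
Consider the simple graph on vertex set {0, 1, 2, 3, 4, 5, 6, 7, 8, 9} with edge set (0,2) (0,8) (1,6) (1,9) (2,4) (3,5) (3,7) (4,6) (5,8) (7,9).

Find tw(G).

2

A width-2 tree decomposition is:
Bags: B1 = {1, 6, 9}  B2 = {6, 7, 9}  B3 = {3, 6, 7}  B4 = {3, 5, 6}  B5 = {5, 6, 8}  B6 = {0, 6, 8}  B7 = {0, 2, 6}  B8 = {2, 4, 6}
Tree: B1–B2, B2–B3, B3–B4, B4–B5, B5–B6, B6–B7, B7–B8
The largest bag has 3 vertices, giving width 2; this decomposition certifies tw(G) ≤ 2. For the lower bound, G contains the cycle 6–1–9–7–3–5–8–0–2–4–6, so G is not a forest; only forests have treewidth ≤ 1, hence tw(G) ≥ 2. Therefore the treewidth is 2.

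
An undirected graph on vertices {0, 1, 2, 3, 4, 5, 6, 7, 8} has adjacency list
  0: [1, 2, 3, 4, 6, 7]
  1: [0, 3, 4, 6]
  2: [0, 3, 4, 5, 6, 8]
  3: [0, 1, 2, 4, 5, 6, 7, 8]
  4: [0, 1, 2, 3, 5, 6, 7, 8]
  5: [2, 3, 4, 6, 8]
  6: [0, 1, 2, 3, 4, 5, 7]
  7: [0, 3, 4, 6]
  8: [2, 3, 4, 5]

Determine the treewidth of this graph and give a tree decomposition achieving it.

Treewidth 4.
One optimal decomposition is:
Bags: B1 = {0, 2, 3, 4, 6}  B2 = {0, 1, 3, 4, 6}  B3 = {0, 3, 4, 6, 7}  B4 = {2, 3, 4, 5, 6}  B5 = {2, 3, 4, 5, 8}
Tree: B1–B2, B2–B3, B1–B4, B4–B5

Every bag has size at most 5, so the width is 5 − 1 = 4 and tw(G) ≤ 4. Conversely, {2, 3, 4, 5, 8} is a clique of size 5, and the vertices of any clique must share a bag in every tree decomposition; so some bag has ≥ 5 vertices and tw(G) ≥ 4. Combining the bounds, tw(G) = 4.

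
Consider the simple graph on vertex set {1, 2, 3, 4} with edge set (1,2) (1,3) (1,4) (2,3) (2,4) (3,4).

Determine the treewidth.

3

A width-3 tree decomposition is:
Bags: B1 = {1, 2, 3, 4}
Tree: (single bag)
With just one bag of size 4, the width is 4 − 1 = 3, so tw(G) ≤ 3. Conversely, {1, 2, 3, 4} is a clique of size 4, and the vertices of any clique must share a bag in every tree decomposition; so some bag has ≥ 4 vertices and tw(G) ≥ 3. The upper and lower bounds meet at 3, so that is the treewidth.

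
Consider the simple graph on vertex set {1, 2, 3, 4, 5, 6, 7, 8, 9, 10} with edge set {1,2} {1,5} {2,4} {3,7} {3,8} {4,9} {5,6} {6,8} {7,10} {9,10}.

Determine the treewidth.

2

A width-2 tree decomposition is:
Bags: B1 = {4, 9, 10}  B2 = {2, 4, 10}  B3 = {1, 2, 10}  B4 = {1, 5, 10}  B5 = {5, 6, 10}  B6 = {6, 8, 10}  B7 = {3, 8, 10}  B8 = {3, 7, 10}
Tree: B1–B2, B2–B3, B3–B4, B4–B5, B5–B6, B6–B7, B7–B8
Every bag has size at most 3, so the width is 3 − 1 = 2 and tw(G) ≤ 2. The edges 10–9–4–2–1–5–6–8–3–7–10 form a cycle, so G is not a tree and its treewidth is at least 2. The upper and lower bounds meet at 2, so that is the treewidth.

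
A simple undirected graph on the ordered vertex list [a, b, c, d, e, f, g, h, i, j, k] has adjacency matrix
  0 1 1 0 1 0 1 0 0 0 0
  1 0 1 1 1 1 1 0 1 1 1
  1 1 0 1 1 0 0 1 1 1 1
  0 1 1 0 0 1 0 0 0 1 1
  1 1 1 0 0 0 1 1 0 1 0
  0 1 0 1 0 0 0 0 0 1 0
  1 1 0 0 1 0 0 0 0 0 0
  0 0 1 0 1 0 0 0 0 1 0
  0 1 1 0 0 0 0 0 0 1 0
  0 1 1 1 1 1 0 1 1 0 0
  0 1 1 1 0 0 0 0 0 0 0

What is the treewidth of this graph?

3

A width-3 tree decomposition is:
Bags: B1 = {b, c, d, j}  B2 = {b, c, e, j}  B3 = {b, d, f, j}  B4 = {a, b, c, e}  B5 = {a, b, e, g}  B6 = {b, c, d, k}  B7 = {c, e, h, j}  B8 = {b, c, i, j}
Tree: B1–B2, B1–B3, B2–B4, B4–B5, B1–B6, B2–B7, B2–B8
Each bag holds 4 vertices, so the decomposition has width 3, which upper-bounds the treewidth. On the other hand G contains the 4-clique {c, e, h, j}. A clique must lie in a single bag of any decomposition, so no decomposition can have width below 3. Combining the bounds, tw(G) = 3.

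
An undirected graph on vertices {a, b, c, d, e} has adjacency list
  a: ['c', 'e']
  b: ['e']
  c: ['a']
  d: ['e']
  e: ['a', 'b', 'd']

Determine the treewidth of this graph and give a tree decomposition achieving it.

The largest bag has 2 vertices, giving width 1; this decomposition certifies tw(G) ≤ 1. G has an edge, so its treewidth is at least 1. Hence tw(G) = 1 exactly.

Treewidth 1.
Bags: B1 = {d, e}  B2 = {a, e}  B3 = {a, c}  B4 = {b, e}
Tree: B1–B2, B2–B3, B2–B4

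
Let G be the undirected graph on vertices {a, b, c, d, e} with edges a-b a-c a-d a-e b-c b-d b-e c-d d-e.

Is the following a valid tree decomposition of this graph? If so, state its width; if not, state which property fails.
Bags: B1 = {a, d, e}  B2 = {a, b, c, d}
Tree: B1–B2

A tree decomposition must satisfy three properties: every vertex lies in some bag; for every edge, both endpoints lie together in some bag; and for every vertex, the bags containing it form a connected subtree. Here edge (b,e) lies in no bag, so the decomposition is invalid.

No — edge (b,e) lies in no bag.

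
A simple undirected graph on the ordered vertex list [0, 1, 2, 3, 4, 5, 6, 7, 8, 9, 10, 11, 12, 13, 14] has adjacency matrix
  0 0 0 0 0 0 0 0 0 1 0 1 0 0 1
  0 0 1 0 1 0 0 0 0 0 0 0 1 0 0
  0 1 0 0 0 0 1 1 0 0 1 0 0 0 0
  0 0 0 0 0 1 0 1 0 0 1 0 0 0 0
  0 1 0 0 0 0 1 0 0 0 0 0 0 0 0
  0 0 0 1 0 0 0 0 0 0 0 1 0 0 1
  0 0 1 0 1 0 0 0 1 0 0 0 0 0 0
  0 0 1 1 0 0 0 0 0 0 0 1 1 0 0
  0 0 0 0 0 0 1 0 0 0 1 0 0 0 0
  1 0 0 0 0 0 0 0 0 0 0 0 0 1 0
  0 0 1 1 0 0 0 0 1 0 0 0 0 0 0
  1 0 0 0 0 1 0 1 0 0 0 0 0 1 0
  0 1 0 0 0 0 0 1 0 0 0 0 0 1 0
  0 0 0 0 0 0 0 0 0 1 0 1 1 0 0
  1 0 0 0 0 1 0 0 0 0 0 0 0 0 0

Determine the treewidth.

A width-3 tree decomposition is:
Bags: B1 = {0, 9, 13, 14}  B2 = {0, 11, 13, 14}  B3 = {5, 11, 13, 14}  B4 = {5, 11, 12, 13}  B5 = {5, 7, 11, 12}  B6 = {3, 5, 7, 12}  B7 = {1, 3, 7, 12}  B8 = {1, 2, 3, 7}  B9 = {1, 2, 3, 10}  B10 = {1, 2, 4, 10}  B11 = {2, 4, 6, 10}  B12 = {4, 6, 8, 10}
Tree: B1–B2, B2–B3, B3–B4, B4–B5, B5–B6, B6–B7, B7–B8, B8–B9, B9–B10, B10–B11, B11–B12
Each bag holds 4 vertices, so the decomposition has width 3, which upper-bounds the treewidth. For the lower bound: the 4 vertex sets {0,9,14}, {13}, {11}, {3,5,7,12} are disjoint, each induces a connected subgraph, and every pair is joined by at least one edge of G. Contracting each set to a single vertex therefore yields K_{4} as a minor, and since treewidth is minor-monotone, tw(G) ≥ tw(K_{4}) = 3. Therefore the treewidth is 3.

3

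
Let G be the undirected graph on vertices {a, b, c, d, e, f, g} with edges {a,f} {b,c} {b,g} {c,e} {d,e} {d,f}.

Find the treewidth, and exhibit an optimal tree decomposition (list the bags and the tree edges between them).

Treewidth 1.
One optimal decomposition is:
Bags: B1 = {a, f}  B2 = {d, f}  B3 = {d, e}  B4 = {c, e}  B5 = {b, c}  B6 = {b, g}
Tree: B1–B2, B2–B3, B3–B4, B4–B5, B5–B6

Each bag holds 2 vertices, so the decomposition has width 1, which upper-bounds the treewidth. Any graph with an edge has treewidth ≥ 1, and G has the edge a–f. The upper and lower bounds meet at 1, so that is the treewidth.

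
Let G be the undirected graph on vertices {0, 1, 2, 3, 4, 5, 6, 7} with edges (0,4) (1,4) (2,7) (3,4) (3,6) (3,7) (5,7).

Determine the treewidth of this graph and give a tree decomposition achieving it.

Each bag holds 2 vertices, so the decomposition has width 1, which upper-bounds the treewidth. G has an edge, so its treewidth is at least 1. Hence tw(G) = 1 exactly.

Treewidth 1.
Bags: B1 = {3, 7}  B2 = {3, 4}  B3 = {2, 7}  B4 = {1, 4}  B5 = {3, 6}  B6 = {0, 4}  B7 = {5, 7}
Tree: B1–B2, B1–B3, B2–B4, B2–B5, B4–B6, B3–B7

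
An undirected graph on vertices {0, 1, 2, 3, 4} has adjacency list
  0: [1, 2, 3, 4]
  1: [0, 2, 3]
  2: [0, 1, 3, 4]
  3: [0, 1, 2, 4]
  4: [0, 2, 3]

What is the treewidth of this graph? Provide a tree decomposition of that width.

Treewidth 3.
One optimal decomposition is:
Bags: B1 = {0, 1, 2, 3}  B2 = {0, 2, 3, 4}
Tree: B1–B2

Each bag holds 4 vertices, so the decomposition has width 3, which upper-bounds the treewidth. Conversely, {0, 1, 2, 3} is a clique of size 4, and the vertices of any clique must share a bag in every tree decomposition; so some bag has ≥ 4 vertices and tw(G) ≥ 3. Hence tw(G) = 3 exactly.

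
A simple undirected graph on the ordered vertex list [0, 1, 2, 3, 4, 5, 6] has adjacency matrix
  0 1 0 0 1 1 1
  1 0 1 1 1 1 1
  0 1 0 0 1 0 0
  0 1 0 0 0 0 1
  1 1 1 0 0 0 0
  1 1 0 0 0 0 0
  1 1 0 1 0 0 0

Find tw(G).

2

A width-2 tree decomposition is:
Bags: B1 = {0, 1, 5}  B2 = {0, 1, 6}  B3 = {0, 1, 4}  B4 = {1, 3, 6}  B5 = {1, 2, 4}
Tree: B1–B2, B2–B3, B2–B4, B3–B5
Each bag holds 3 vertices, so the decomposition has width 2, which upper-bounds the treewidth. On the other hand G contains the 3-clique {0, 1, 4}. A clique must lie in a single bag of any decomposition, so no decomposition can have width below 2. Combining the bounds, tw(G) = 2.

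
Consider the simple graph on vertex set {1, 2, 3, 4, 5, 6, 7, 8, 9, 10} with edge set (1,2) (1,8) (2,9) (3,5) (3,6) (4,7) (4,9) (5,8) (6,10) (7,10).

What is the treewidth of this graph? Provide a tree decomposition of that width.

Treewidth 2.
One optimal decomposition is:
Bags: B1 = {3, 6, 10}  B2 = {3, 5, 10}  B3 = {5, 8, 10}  B4 = {1, 8, 10}  B5 = {1, 2, 10}  B6 = {2, 9, 10}  B7 = {4, 9, 10}  B8 = {4, 7, 10}
Tree: B1–B2, B2–B3, B3–B4, B4–B5, B5–B6, B6–B7, B7–B8

Each bag holds 3 vertices, so the decomposition has width 2, which upper-bounds the treewidth. The edges 10–6–3–5–8–1–2–9–4–7–10 form a cycle, so G is not a tree and its treewidth is at least 2. The upper and lower bounds meet at 2, so that is the treewidth.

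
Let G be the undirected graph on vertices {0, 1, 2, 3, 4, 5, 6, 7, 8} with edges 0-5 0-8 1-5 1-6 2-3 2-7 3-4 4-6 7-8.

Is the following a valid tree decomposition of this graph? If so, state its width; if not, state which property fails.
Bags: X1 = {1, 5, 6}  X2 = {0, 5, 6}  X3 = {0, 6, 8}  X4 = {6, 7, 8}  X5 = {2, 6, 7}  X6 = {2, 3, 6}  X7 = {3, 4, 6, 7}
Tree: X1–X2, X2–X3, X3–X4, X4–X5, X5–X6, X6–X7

No — bags containing vertex 7 are not connected in the tree.

A tree decomposition must satisfy three properties: every vertex lies in some bag; for every edge, both endpoints lie together in some bag; and for every vertex, the bags containing it form a connected subtree. Here bags containing vertex 7 are not connected in the tree, so the decomposition is invalid.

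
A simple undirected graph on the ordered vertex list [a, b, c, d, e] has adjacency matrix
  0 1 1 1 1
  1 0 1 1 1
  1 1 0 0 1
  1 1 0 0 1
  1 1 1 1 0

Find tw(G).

3

A width-3 tree decomposition is:
Bags: B1 = {a, b, d, e}  B2 = {a, b, c, e}
Tree: B1–B2
Each bag holds 4 vertices, so the decomposition has width 3, which upper-bounds the treewidth. Conversely, {a, b, d, e} is a clique of size 4, and the vertices of any clique must share a bag in every tree decomposition; so some bag has ≥ 4 vertices and tw(G) ≥ 3. Combining the bounds, tw(G) = 3.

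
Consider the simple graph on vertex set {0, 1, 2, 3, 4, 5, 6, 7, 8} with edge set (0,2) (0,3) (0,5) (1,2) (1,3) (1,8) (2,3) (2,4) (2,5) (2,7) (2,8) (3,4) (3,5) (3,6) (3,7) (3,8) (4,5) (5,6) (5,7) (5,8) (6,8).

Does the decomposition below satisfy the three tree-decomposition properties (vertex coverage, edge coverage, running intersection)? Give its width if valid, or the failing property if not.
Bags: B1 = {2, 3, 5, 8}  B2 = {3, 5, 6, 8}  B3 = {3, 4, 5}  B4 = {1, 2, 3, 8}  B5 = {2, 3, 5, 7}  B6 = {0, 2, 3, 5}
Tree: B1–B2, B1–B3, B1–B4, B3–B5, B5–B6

A tree decomposition must satisfy three properties: every vertex lies in some bag; for every edge, both endpoints lie together in some bag; and for every vertex, the bags containing it form a connected subtree. Here edge (2,4) lies in no bag, so the decomposition is invalid.

No — edge (2,4) lies in no bag.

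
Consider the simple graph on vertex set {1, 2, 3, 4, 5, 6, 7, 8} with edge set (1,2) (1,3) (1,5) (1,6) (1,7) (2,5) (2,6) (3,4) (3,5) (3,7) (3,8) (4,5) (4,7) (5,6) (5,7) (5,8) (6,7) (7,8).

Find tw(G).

A width-3 tree decomposition is:
Bags: B1 = {1, 5, 6, 7}  B2 = {1, 3, 5, 7}  B3 = {3, 5, 7, 8}  B4 = {3, 4, 5, 7}  B5 = {1, 2, 5, 6}
Tree: B1–B2, B2–B3, B3–B4, B1–B5
The largest bag has 4 vertices, giving width 3; this decomposition certifies tw(G) ≤ 3. On the other hand G contains the 4-clique {1, 2, 5, 6}. A clique must lie in a single bag of any decomposition, so no decomposition can have width below 3. Therefore the treewidth is 3.

3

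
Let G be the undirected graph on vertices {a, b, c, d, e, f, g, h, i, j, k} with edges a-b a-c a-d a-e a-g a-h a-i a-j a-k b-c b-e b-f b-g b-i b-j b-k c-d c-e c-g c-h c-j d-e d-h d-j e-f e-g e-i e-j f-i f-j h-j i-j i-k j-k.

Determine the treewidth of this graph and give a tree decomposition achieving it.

The largest bag has 5 vertices, giving width 4; this decomposition certifies tw(G) ≤ 4. On the other hand G contains the 5-clique {a, b, c, e, g}. A clique must lie in a single bag of any decomposition, so no decomposition can have width below 4. Hence tw(G) = 4 exactly.

Treewidth 4.
One such decomposition:
Bags: B1 = {a, b, c, e, j}  B2 = {a, b, e, i, j}  B3 = {a, c, d, e, j}  B4 = {a, b, c, e, g}  B5 = {a, b, i, j, k}  B6 = {a, c, d, h, j}  B7 = {b, e, f, i, j}
Tree: B1–B2, B1–B3, B1–B4, B2–B5, B3–B6, B2–B7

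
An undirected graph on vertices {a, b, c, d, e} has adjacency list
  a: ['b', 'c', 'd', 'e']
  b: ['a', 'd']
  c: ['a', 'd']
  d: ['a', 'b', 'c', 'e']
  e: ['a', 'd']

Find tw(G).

2

A width-2 tree decomposition is:
Bags: B1 = {a, c, d}  B2 = {a, b, d}  B3 = {a, d, e}
Tree: B1–B2, B1–B3
The largest bag has 3 vertices, giving width 2; this decomposition certifies tw(G) ≤ 2. For the lower bound, the 3 vertices {a, d, e} are pairwise adjacent, and any tree decomposition puts a clique entirely inside one bag — forcing width ≥ 2. Combining the bounds, tw(G) = 2.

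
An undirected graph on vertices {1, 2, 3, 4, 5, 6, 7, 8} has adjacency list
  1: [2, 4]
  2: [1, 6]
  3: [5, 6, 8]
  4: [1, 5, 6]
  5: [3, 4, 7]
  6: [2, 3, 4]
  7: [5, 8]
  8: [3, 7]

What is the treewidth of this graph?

2

A width-2 tree decomposition is:
Bags: B1 = {3, 7, 8}  B2 = {3, 5, 7}  B3 = {3, 5, 6}  B4 = {4, 5, 6}  B5 = {2, 4, 6}  B6 = {1, 2, 4}
Tree: B1–B2, B2–B3, B3–B4, B4–B5, B5–B6
The largest bag has 3 vertices, giving width 2; this decomposition certifies tw(G) ≤ 2. Since 8–7–5–3–8 is a cycle in G, G is not acyclic. Forests are exactly the graphs of treewidth ≤ 1, so tw(G) ≥ 2. Combining the bounds, tw(G) = 2.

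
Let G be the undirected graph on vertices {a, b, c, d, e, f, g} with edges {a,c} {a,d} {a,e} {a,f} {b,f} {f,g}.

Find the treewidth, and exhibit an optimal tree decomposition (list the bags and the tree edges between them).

Each bag holds 2 vertices, so the decomposition has width 1, which upper-bounds the treewidth. Since G has at least one edge (e.g. f–a), it is not an edgeless graph, so tw(G) ≥ 1. Hence tw(G) = 1 exactly.

Treewidth 1.
One such decomposition:
Bags: B1 = {a, f}  B2 = {a, c}  B3 = {f, g}  B4 = {b, f}  B5 = {a, d}  B6 = {a, e}
Tree: B1–B2, B1–B3, B1–B4, B1–B5, B2–B6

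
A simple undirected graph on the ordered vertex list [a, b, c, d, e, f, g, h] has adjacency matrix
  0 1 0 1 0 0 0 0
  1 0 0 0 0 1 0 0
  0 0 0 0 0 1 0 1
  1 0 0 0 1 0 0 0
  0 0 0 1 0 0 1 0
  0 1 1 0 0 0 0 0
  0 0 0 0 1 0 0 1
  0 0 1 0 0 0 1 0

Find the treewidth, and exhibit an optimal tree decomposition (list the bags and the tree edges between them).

Each bag holds 3 vertices, so the decomposition has width 2, which upper-bounds the treewidth. The edges e–g–h–c–f–b–a–d–e form a cycle, so G is not a tree and its treewidth is at least 2. Therefore the treewidth is 2.

Treewidth 2.
One optimal decomposition is:
Bags: B1 = {e, g, h}  B2 = {c, e, h}  B3 = {c, e, f}  B4 = {b, e, f}  B5 = {a, b, e}  B6 = {a, d, e}
Tree: B1–B2, B2–B3, B3–B4, B4–B5, B5–B6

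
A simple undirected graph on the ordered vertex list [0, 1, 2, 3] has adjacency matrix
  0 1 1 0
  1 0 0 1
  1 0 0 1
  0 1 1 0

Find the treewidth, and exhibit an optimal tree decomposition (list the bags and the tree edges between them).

Each bag holds 3 vertices, so the decomposition has width 2, which upper-bounds the treewidth. The edges 3–1–0–2–3 form a cycle, so G is not a tree and its treewidth is at least 2. Combining the bounds, tw(G) = 2.

Treewidth 2.
One optimal decomposition is:
Bags: B1 = {0, 1, 3}  B2 = {0, 2, 3}
Tree: B1–B2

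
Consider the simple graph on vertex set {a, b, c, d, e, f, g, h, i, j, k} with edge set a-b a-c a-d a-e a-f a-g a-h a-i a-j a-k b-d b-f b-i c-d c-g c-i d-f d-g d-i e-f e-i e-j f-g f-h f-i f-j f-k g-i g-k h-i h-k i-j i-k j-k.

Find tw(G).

4

A width-4 tree decomposition is:
Bags: B1 = {a, d, f, g, i}  B2 = {a, b, d, f, i}  B3 = {a, c, d, g, i}  B4 = {a, f, g, i, k}  B5 = {a, f, h, i, k}  B6 = {a, f, i, j, k}  B7 = {a, e, f, i, j}
Tree: B1–B2, B1–B3, B1–B4, B4–B5, B4–B6, B6–B7
Every bag has size at most 5, so the width is 5 − 1 = 4 and tw(G) ≤ 4. For the lower bound, the 5 vertices {a, c, d, g, i} are pairwise adjacent, and any tree decomposition puts a clique entirely inside one bag — forcing width ≥ 4. Therefore the treewidth is 4.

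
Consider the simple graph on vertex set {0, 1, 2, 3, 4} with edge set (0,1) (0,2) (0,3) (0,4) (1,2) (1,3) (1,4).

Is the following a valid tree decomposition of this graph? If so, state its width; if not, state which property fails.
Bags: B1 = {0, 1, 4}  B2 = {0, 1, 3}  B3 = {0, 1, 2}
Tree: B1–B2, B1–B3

Yes; width 2.

Checking the three conditions: (i) the bags cover all of {0, 1, 2, 3, 4}; (ii) for each edge, some bag contains both endpoints; (iii) the bags containing any fixed vertex form a subtree. All hold, so the decomposition is valid with width 3 − 1 = 2.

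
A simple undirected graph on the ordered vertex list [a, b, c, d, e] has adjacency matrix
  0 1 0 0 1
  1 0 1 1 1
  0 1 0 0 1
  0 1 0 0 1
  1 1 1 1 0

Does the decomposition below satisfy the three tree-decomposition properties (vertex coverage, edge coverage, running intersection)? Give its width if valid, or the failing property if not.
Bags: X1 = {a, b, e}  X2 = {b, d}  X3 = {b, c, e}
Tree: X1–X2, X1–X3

No — edge (e,d) lies in no bag.

A tree decomposition must satisfy three properties: every vertex lies in some bag; for every edge, both endpoints lie together in some bag; and for every vertex, the bags containing it form a connected subtree. Here edge (e,d) lies in no bag, so the decomposition is invalid.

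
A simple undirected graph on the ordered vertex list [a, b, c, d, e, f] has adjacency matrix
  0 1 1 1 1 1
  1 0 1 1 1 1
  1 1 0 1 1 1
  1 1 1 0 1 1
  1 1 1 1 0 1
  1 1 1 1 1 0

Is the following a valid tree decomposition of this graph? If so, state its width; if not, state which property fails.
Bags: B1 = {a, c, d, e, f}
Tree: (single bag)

No — vertex b appears in no bag.

A tree decomposition must satisfy three properties: every vertex lies in some bag; for every edge, both endpoints lie together in some bag; and for every vertex, the bags containing it form a connected subtree. Here vertex b appears in no bag, so the decomposition is invalid.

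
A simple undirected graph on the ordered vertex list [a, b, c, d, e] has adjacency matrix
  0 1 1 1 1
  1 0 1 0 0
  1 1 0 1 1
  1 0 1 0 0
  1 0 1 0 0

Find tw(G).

A width-2 tree decomposition is:
Bags: B1 = {a, c, e}  B2 = {a, b, c}  B3 = {a, c, d}
Tree: B1–B2, B2–B3
Every bag has size at most 3, so the width is 3 − 1 = 2 and tw(G) ≤ 2. On the other hand G contains the 3-clique {a, c, d}. A clique must lie in a single bag of any decomposition, so no decomposition can have width below 2. The upper and lower bounds meet at 2, so that is the treewidth.

2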